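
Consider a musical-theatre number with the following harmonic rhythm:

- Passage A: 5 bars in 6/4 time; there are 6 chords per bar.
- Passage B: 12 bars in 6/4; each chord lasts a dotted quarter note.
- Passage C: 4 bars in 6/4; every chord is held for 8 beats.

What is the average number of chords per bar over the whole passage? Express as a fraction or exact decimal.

27/7 chords per bar

A: 5 bars of 6 beats is 30 beats; at 1 beat each that's 30 chords.
B: 12 bars of 6 beats is 72 beats; at 1.5 beats each that's 48 chords.
C: 4 bars of 6 beats is 24 beats; at 8 beats each that's 3 chords.
Overall: 81 chords over 21 bars → 81/21 = 27/7 chords per bar.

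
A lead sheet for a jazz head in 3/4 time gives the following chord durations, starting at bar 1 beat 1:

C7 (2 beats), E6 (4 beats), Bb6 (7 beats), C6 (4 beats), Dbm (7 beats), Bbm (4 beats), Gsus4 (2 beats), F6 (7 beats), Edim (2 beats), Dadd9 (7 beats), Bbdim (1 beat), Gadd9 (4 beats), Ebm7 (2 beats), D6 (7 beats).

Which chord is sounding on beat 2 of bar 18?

Beat 2 of bar 18 is beat (18−1)×3 + 2 = 53 overall.
Running totals: C7 ends at 2, E6 ends at 6, Bb6 ends at 13, C6 ends at 17, Dbm ends at 24, Bbm ends at 28, Gsus4 ends at 30, F6 ends at 37, Edim ends at 39, Dadd9 ends at 46, Bbdim ends at 47, Gadd9 ends at 51, Ebm7 ends at 53.
Beat 53 falls within Ebm7.

Ebm7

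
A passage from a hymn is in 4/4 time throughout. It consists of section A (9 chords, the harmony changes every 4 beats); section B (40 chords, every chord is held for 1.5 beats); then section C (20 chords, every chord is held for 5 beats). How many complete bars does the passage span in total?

A: 9 × 4 = 36 beats = 9 bars.
B: 40 × 1.5 = 60 beats = 15 bars.
C: 20 × 5 = 100 beats = 25 bars.
Total: 9 + 15 + 25 = 49 bars.

49 bars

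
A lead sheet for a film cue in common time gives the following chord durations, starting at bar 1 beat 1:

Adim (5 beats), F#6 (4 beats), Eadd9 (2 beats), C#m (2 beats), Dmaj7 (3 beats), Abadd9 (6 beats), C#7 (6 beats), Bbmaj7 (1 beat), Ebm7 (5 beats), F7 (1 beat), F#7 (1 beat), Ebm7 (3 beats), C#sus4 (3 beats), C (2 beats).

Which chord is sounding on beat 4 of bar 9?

Beat 4 of bar 9 is beat (9−1)×4 + 4 = 36 overall.
Running totals: Adim ends at 5, F#6 ends at 9, Eadd9 ends at 11, C#m ends at 13, Dmaj7 ends at 16, Abadd9 ends at 22, C#7 ends at 28, Bbmaj7 ends at 29, Ebm7 ends at 34, F7 ends at 35, F#7 ends at 36.
Beat 36 falls within F#7.

F#7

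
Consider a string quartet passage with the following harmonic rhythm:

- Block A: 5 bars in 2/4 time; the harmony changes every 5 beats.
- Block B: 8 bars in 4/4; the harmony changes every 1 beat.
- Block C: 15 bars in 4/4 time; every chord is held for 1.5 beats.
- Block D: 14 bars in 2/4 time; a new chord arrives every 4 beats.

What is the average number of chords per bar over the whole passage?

27/14 chords per bar

A: 5 bars of 2 beats is 10 beats; at 5 beats each that's 2 chords.
B: 8 bars of 4 beats is 32 beats; at 1 beat each that's 32 chords.
C: 15 bars of 4 beats is 60 beats; at 1.5 beats each that's 40 chords.
D: 14 bars of 2 beats is 28 beats; at 4 beats each that's 7 chords.
Overall: 81 chords over 42 bars → 81/42 = 27/14 chords per bar.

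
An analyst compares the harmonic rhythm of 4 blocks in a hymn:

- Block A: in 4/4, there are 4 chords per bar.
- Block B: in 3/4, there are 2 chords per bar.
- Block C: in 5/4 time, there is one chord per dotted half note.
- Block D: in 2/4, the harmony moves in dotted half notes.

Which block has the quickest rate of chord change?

A: 4/1 = 4 chords/bar.
B: 3/1.5 = 2 chords/bar.
C: 5/3 = 5/3 chords/bar.
D: 2/3 = 2/3 chords/bar.
Fastest is A at 4 chords/bar.

Block A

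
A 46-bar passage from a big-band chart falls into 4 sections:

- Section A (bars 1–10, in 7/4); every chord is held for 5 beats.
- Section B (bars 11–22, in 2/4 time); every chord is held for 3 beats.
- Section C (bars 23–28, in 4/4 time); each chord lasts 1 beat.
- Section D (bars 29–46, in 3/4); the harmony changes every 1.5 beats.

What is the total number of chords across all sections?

A has 70 beats and chords last 5 each, so 14 chords.
B has 24 beats and chords last 3 each, so 8 chords.
C has 24 beats and chords last 1 each, so 24 chords.
D has 54 beats and chords last 1.5 each, so 36 chords.
Total: 14 + 8 + 24 + 36 = 82.

82 chords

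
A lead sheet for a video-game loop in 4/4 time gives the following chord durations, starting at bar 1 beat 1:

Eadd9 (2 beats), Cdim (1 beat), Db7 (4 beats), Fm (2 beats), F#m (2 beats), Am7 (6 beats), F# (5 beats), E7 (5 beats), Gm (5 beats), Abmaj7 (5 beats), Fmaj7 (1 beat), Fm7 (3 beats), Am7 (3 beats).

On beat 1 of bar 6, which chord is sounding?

F#

Beat 1 of bar 6 is beat (6−1)×4 + 1 = 21 overall.
Running totals: Eadd9 ends at 2, Cdim ends at 3, Db7 ends at 7, Fm ends at 9, F#m ends at 11, Am7 ends at 17, F# ends at 22.
Beat 21 falls within F#.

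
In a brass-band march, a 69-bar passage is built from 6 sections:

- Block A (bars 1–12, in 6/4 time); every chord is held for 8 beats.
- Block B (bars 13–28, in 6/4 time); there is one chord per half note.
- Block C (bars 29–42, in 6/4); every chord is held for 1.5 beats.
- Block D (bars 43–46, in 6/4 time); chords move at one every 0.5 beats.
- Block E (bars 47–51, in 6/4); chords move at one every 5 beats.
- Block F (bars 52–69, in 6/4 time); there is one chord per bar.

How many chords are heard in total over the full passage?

A: 12·6 = 72 beats, 72/8 = 9 chords.
B: 16·6 = 96 beats, 96/2 = 48 chords.
C: 14·6 = 84 beats, 84/1.5 = 56 chords.
D: 4·6 = 24 beats, 24/0.5 = 48 chords.
E: 5·6 = 30 beats, 30/5 = 6 chords.
F: 18·6 = 108 beats, 108/6 = 18 chords.
Total: 9 + 48 + 56 + 48 + 6 + 18 = 185.

185 chords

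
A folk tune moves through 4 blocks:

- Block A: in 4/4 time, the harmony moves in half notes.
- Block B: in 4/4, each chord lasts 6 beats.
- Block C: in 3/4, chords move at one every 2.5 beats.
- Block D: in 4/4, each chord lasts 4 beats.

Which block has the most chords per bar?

A: 4 beats/bar ÷ 2 beats/chord = 2 chords/bar.
B: 4 beats/bar ÷ 6 beats/chord = 2/3 chords/bar.
C: 3 beats/bar ÷ 2.5 beats/chord = 1.2 chords/bar.
D: 4 beats/bar ÷ 4 beats/chord = 1 chord/bar.
Fastest is A at 2 chords/bar.

Block A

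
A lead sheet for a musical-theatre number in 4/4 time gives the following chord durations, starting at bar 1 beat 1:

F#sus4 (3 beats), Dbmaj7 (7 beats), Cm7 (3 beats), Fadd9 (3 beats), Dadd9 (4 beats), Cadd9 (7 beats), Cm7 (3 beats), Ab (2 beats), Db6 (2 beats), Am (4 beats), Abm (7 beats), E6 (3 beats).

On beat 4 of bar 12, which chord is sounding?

E6

Beat 4 of bar 12 is beat (12−1)×4 + 4 = 48 overall.
Running totals: F#sus4 ends at 3, Dbmaj7 ends at 10, Cm7 ends at 13, Fadd9 ends at 16, Dadd9 ends at 20, Cadd9 ends at 27, Cm7 ends at 30, Ab ends at 32, Db6 ends at 34, Am ends at 38, Abm ends at 45, E6 ends at 48.
Beat 48 falls within E6.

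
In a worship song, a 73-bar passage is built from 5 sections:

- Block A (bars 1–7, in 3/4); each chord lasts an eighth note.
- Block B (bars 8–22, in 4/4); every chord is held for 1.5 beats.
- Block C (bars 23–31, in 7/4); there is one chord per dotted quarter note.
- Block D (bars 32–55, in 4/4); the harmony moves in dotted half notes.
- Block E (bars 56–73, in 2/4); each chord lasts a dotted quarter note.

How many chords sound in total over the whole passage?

A has 21 beats and chords last 0.5 each, so 42 chords.
B has 60 beats and chords last 1.5 each, so 40 chords.
C has 63 beats and chords last 1.5 each, so 42 chords.
D has 96 beats and chords last 3 each, so 32 chords.
E has 36 beats and chords last 1.5 each, so 24 chords.
Total: 42 + 40 + 42 + 32 + 24 = 180.

180 chords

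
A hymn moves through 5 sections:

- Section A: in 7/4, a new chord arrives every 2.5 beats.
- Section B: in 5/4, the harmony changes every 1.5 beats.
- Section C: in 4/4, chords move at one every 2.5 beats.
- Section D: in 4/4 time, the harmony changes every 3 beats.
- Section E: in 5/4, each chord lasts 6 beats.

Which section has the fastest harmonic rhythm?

A: 7 beats/bar ÷ 2.5 beats/chord = 2.8 chords/bar.
B: 5 beats/bar ÷ 1.5 beats/chord = 10/3 chords/bar.
C: 4 beats/bar ÷ 2.5 beats/chord = 1.6 chords/bar.
D: 4 beats/bar ÷ 3 beats/chord = 4/3 chords/bar.
E: 5 beats/bar ÷ 6 beats/chord = 5/6 chords/bar.
Fastest is B at 10/3 chords/bar.

Section B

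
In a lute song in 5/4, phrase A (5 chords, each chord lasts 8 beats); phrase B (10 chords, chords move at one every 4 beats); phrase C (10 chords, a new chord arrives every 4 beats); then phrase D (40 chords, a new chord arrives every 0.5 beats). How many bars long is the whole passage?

28 bars

A: 5 × 8 = 40 beats = 8 bars.
B: 10 × 4 = 40 beats = 8 bars.
C: 10 × 4 = 40 beats = 8 bars.
D: 40 × 0.5 = 20 beats = 4 bars.
Total: 8 + 8 + 8 + 4 = 28 bars.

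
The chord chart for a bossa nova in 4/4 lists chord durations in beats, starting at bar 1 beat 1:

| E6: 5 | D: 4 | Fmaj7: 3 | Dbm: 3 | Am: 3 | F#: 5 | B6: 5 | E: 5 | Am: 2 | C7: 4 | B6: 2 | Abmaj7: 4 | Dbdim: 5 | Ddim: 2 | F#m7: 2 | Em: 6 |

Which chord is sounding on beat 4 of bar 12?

Dbdim

Beat 4 of bar 12 is beat (12−1)×4 + 4 = 48 overall.
Running totals: E6 ends at 5, D ends at 9, Fmaj7 ends at 12, Dbm ends at 15, Am ends at 18, F# ends at 23, B6 ends at 28, E ends at 33, Am ends at 35, C7 ends at 39, B6 ends at 41, Abmaj7 ends at 45, Dbdim ends at 50.
Beat 48 falls within Dbdim.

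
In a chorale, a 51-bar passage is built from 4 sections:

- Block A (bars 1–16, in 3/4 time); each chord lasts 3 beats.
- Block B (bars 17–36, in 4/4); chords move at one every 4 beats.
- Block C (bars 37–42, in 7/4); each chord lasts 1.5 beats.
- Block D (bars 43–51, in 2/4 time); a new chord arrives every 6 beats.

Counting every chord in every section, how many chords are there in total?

A has 48 beats and chords last 3 each, so 16 chords.
B has 80 beats and chords last 4 each, so 20 chords.
C has 42 beats and chords last 1.5 each, so 28 chords.
D has 18 beats and chords last 6 each, so 3 chords.
Total: 16 + 20 + 28 + 3 = 67.

67 chords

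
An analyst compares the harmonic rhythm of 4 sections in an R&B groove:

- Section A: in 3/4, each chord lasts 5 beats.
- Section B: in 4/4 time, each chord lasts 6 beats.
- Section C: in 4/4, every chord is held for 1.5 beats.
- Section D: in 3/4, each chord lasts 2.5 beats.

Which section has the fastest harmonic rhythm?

A: 3 beats/bar ÷ 5 beats/chord = 0.6 chords/bar.
B: 4 beats/bar ÷ 6 beats/chord = 2/3 chords/bar.
C: 4 beats/bar ÷ 1.5 beats/chord = 8/3 chords/bar.
D: 3 beats/bar ÷ 2.5 beats/chord = 1.2 chords/bar.
Fastest is C at 8/3 chords/bar.

Section C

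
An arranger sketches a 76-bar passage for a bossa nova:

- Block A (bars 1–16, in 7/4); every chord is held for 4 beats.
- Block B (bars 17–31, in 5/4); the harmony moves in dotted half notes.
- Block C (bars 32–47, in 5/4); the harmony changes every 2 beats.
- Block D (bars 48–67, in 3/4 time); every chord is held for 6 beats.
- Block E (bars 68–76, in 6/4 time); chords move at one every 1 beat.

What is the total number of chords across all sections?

157 chords

A has 112 beats and chords last 4 each, so 28 chords.
B has 75 beats and chords last 3 each, so 25 chords.
C has 80 beats and chords last 2 each, so 40 chords.
D has 60 beats and chords last 6 each, so 10 chords.
E has 54 beats and chords last 1 each, so 54 chords.
Total: 28 + 25 + 40 + 10 + 54 = 157.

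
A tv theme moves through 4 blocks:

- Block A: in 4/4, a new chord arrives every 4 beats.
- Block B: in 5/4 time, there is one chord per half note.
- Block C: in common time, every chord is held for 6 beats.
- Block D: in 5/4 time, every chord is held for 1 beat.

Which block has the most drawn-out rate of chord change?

A: each chord is 4 beats in 4/4, so 1 per bar.
B: each chord is 2 beats in 5/4, so 2.5 per bar.
C: each chord is 6 beats in 4/4, so 2/3 per bar.
D: each chord is 1 beat in 5/4, so 5 per bar.
Slowest is C at 2/3 chords/bar.

Block C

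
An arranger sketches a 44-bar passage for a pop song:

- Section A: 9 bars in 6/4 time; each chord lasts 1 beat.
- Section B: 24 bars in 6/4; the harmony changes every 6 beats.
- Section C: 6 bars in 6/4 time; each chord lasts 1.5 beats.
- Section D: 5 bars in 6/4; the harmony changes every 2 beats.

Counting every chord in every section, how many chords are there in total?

A: 9 bars × 6 beats = 54 beats; 1 beat/chord → 54 chords.
B: 24 bars × 6 beats = 144 beats; 6 beats/chord → 24 chords.
C: 6 bars × 6 beats = 36 beats; 1.5 beats/chord → 24 chords.
D: 5 bars × 6 beats = 30 beats; 2 beats/chord → 15 chords.
Total: 54 + 24 + 24 + 15 = 117.

117 chords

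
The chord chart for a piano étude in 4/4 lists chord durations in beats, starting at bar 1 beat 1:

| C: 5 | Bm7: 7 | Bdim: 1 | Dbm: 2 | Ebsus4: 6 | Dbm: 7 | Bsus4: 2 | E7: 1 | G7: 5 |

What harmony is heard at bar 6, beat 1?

Ebsus4

Beat 1 of bar 6 is beat (6−1)×4 + 1 = 21 overall.
Running totals: C ends at 5, Bm7 ends at 12, Bdim ends at 13, Dbm ends at 15, Ebsus4 ends at 21.
Beat 21 falls within Ebsus4.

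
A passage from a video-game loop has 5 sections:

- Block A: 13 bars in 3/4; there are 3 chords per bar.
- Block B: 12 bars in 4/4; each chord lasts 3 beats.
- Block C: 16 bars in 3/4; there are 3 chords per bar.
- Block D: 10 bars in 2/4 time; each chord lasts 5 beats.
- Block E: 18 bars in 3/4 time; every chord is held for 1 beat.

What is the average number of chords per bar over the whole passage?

7/3 chords per bar

A: 13 × 3 = 39 beats ÷ 1 = 39 chords.
B: 12 × 4 = 48 beats ÷ 3 = 16 chords.
C: 16 × 3 = 48 beats ÷ 1 = 48 chords.
D: 10 × 2 = 20 beats ÷ 5 = 4 chords.
E: 18 × 3 = 54 beats ÷ 1 = 54 chords.
Overall: 161 chords over 69 bars → 161/69 = 7/3 chords per bar.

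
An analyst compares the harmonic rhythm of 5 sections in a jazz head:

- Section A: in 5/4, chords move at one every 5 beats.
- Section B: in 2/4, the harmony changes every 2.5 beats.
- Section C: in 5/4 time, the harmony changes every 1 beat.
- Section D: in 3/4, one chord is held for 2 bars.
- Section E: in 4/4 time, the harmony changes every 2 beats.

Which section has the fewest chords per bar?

A: 5 beats/bar ÷ 5 beats/chord = 1 chord/bar.
B: 2 beats/bar ÷ 2.5 beats/chord = 0.8 chords/bar.
C: 5 beats/bar ÷ 1 beat/chord = 5 chords/bar.
D: 3 beats/bar ÷ 6 beats/chord = 0.5 chords/bar.
E: 4 beats/bar ÷ 2 beats/chord = 2 chords/bar.
Slowest is D at 0.5 chords/bar.

Section D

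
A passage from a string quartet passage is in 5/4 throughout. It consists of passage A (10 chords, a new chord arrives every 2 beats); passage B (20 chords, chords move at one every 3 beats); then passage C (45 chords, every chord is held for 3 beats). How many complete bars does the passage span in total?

43 bars

A: 10 × 2 = 20 beats = 4 bars.
B: 20 × 3 = 60 beats = 12 bars.
C: 45 × 3 = 135 beats = 27 bars.
Total: 4 + 12 + 27 = 43 bars.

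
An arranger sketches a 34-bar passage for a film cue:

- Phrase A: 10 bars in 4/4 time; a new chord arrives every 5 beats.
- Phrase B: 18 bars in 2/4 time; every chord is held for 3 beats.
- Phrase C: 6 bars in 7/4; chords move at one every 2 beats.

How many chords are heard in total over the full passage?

41 chords

A: 10·4 = 40 beats, 40/5 = 8 chords.
B: 18·2 = 36 beats, 36/3 = 12 chords.
C: 6·7 = 42 beats, 42/2 = 21 chords.
Total: 8 + 12 + 21 = 41.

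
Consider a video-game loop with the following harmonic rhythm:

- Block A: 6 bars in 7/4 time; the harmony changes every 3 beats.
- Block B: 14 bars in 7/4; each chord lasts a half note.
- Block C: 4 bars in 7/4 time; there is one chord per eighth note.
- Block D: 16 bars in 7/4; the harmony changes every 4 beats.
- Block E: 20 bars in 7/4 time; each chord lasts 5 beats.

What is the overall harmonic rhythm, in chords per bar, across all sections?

35/12 chords per bar

A: 6 × 7 = 42 beats ÷ 3 = 14 chords.
B: 14 × 7 = 98 beats ÷ 2 = 49 chords.
C: 4 × 7 = 28 beats ÷ 0.5 = 56 chords.
D: 16 × 7 = 112 beats ÷ 4 = 28 chords.
E: 20 × 7 = 140 beats ÷ 5 = 28 chords.
Overall: 175 chords over 60 bars → 175/60 = 35/12 chords per bar.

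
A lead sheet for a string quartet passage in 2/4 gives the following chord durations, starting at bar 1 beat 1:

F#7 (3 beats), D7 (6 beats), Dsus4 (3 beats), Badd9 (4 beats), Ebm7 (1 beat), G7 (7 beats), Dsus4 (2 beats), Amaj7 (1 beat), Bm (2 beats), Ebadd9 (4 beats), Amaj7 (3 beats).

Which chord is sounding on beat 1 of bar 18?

Amaj7

Beat 1 of bar 18 is beat (18−1)×2 + 1 = 35 overall.
Running totals: F#7 ends at 3, D7 ends at 9, Dsus4 ends at 12, Badd9 ends at 16, Ebm7 ends at 17, G7 ends at 24, Dsus4 ends at 26, Amaj7 ends at 27, Bm ends at 29, Ebadd9 ends at 33, Amaj7 ends at 36.
Beat 35 falls within Amaj7.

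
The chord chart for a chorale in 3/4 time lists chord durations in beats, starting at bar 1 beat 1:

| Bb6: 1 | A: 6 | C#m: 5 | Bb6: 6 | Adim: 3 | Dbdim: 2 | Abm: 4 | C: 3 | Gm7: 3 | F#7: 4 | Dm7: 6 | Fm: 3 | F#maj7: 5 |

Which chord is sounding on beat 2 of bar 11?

Beat 2 of bar 11 is beat (11−1)×3 + 2 = 32 overall.
Running totals: Bb6 ends at 1, A ends at 7, C#m ends at 12, Bb6 ends at 18, Adim ends at 21, Dbdim ends at 23, Abm ends at 27, C ends at 30, Gm7 ends at 33.
Beat 32 falls within Gm7.

Gm7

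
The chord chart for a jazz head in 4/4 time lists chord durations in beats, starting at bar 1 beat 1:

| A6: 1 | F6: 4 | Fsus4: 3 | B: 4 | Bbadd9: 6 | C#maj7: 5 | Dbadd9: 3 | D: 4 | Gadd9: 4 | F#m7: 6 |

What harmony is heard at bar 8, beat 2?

Beat 2 of bar 8 is beat (8−1)×4 + 2 = 30 overall.
Running totals: A6 ends at 1, F6 ends at 5, Fsus4 ends at 8, B ends at 12, Bbadd9 ends at 18, C#maj7 ends at 23, Dbadd9 ends at 26, D ends at 30.
Beat 30 falls within D.

D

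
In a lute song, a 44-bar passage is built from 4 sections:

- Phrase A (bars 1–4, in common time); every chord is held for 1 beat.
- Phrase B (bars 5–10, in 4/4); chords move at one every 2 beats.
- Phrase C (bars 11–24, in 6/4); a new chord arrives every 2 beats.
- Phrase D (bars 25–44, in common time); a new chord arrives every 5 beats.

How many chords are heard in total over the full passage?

86 chords

A has 16 beats and chords last 1 each, so 16 chords.
B has 24 beats and chords last 2 each, so 12 chords.
C has 84 beats and chords last 2 each, so 42 chords.
D has 80 beats and chords last 5 each, so 16 chords.
Total: 16 + 12 + 42 + 16 = 86.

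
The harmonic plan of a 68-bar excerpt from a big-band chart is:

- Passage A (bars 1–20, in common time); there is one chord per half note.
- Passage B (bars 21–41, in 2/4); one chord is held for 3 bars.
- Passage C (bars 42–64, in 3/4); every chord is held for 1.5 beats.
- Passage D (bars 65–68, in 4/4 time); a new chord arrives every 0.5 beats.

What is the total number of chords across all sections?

A: 20·4 = 80 beats, 80/2 = 40 chords.
B: 21·2 = 42 beats, 42/6 = 7 chords.
C: 23·3 = 69 beats, 69/1.5 = 46 chords.
D: 4·4 = 16 beats, 16/0.5 = 32 chords.
Total: 40 + 7 + 46 + 32 = 125.

125 chords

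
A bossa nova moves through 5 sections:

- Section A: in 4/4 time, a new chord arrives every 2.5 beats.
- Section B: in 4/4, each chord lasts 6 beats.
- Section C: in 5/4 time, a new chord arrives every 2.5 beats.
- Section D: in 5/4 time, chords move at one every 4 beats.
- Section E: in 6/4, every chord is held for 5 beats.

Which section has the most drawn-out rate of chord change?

A: 4/2.5 = 1.6 chords/bar.
B: 4/6 = 2/3 chords/bar.
C: 5/2.5 = 2 chords/bar.
D: 5/4 = 1.25 chords/bar.
E: 6/5 = 1.2 chords/bar.
Slowest is B at 2/3 chords/bar.

Section B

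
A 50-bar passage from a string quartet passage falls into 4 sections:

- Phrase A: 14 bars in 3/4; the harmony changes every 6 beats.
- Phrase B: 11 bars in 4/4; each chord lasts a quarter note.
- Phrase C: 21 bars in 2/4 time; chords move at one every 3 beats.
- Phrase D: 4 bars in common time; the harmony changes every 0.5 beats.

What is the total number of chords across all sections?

97 chords

A: 14·3 = 42 beats, 42/6 = 7 chords.
B: 11·4 = 44 beats, 44/1 = 44 chords.
C: 21·2 = 42 beats, 42/3 = 14 chords.
D: 4·4 = 16 beats, 16/0.5 = 32 chords.
Total: 7 + 44 + 14 + 32 = 97.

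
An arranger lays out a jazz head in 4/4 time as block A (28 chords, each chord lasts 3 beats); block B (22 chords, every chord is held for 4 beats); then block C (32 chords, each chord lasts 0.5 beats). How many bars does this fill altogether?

A: 28 × 3 = 84 beats = 21 bars.
B: 22 × 4 = 88 beats = 22 bars.
C: 32 × 0.5 = 16 beats = 4 bars.
Total: 21 + 22 + 4 = 47 bars.

47 bars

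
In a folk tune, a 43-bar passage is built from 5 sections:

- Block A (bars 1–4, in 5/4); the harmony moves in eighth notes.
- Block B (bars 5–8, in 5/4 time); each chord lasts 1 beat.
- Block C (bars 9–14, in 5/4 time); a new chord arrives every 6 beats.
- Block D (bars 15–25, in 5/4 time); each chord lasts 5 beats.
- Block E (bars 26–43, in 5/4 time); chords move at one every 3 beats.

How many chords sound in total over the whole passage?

A: 4·5 = 20 beats, 20/0.5 = 40 chords.
B: 4·5 = 20 beats, 20/1 = 20 chords.
C: 6·5 = 30 beats, 30/6 = 5 chords.
D: 11·5 = 55 beats, 55/5 = 11 chords.
E: 18·5 = 90 beats, 90/3 = 30 chords.
Total: 40 + 20 + 5 + 11 + 30 = 106.

106 chords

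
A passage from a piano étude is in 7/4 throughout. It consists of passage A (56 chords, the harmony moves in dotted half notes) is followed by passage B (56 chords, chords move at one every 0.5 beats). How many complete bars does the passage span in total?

A: 56 × 3 = 168 beats = 24 bars.
B: 56 × 0.5 = 28 beats = 4 bars.
Total: 24 + 4 = 28 bars.

28 bars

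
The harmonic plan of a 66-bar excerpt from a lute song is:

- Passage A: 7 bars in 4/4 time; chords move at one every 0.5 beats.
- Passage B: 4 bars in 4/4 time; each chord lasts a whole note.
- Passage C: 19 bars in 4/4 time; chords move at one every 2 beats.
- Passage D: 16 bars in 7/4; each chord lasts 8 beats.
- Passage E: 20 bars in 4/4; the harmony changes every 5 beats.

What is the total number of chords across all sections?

A has 28 beats and chords last 0.5 each, so 56 chords.
B has 16 beats and chords last 4 each, so 4 chords.
C has 76 beats and chords last 2 each, so 38 chords.
D has 112 beats and chords last 8 each, so 14 chords.
E has 80 beats and chords last 5 each, so 16 chords.
Total: 56 + 4 + 38 + 14 + 16 = 128.

128 chords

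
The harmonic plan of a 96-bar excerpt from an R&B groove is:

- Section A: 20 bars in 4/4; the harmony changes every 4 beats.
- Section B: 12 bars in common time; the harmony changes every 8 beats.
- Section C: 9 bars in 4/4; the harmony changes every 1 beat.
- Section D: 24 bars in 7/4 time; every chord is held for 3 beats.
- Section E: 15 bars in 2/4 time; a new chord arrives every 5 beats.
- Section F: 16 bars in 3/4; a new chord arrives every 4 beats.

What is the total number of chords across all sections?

A: 20·4 = 80 beats, 80/4 = 20 chords.
B: 12·4 = 48 beats, 48/8 = 6 chords.
C: 9·4 = 36 beats, 36/1 = 36 chords.
D: 24·7 = 168 beats, 168/3 = 56 chords.
E: 15·2 = 30 beats, 30/5 = 6 chords.
F: 16·3 = 48 beats, 48/4 = 12 chords.
Total: 20 + 6 + 36 + 56 + 6 + 12 = 136.

136 chords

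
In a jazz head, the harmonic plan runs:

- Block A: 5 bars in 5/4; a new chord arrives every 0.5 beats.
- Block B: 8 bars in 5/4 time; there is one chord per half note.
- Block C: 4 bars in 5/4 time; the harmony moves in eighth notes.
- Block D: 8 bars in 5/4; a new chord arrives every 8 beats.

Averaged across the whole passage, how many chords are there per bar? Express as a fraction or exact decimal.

A: 5 × 5 = 25 beats ÷ 0.5 = 50 chords.
B: 8 × 5 = 40 beats ÷ 2 = 20 chords.
C: 4 × 5 = 20 beats ÷ 0.5 = 40 chords.
D: 8 × 5 = 40 beats ÷ 8 = 5 chords.
Overall: 115 chords over 25 bars → 115/25 = 4.6 chords per bar.

4.6 chords per bar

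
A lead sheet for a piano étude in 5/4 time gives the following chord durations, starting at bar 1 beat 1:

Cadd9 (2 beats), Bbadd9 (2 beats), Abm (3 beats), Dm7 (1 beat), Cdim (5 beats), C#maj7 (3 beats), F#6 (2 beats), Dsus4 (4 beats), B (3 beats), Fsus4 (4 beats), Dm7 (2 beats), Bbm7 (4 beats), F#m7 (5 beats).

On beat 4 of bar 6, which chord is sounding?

Beat 4 of bar 6 is beat (6−1)×5 + 4 = 29 overall.
Running totals: Cadd9 ends at 2, Bbadd9 ends at 4, Abm ends at 7, Dm7 ends at 8, Cdim ends at 13, C#maj7 ends at 16, F#6 ends at 18, Dsus4 ends at 22, B ends at 25, Fsus4 ends at 29.
Beat 29 falls within Fsus4.

Fsus4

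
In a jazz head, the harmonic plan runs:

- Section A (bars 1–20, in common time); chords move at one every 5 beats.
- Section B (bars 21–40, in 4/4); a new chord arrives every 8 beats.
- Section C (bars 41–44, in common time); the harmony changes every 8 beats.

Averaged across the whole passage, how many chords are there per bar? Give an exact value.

7/11 chords per bar

A: 20 × 4 = 80 beats ÷ 5 = 16 chords.
B: 20 × 4 = 80 beats ÷ 8 = 10 chords.
C: 4 × 4 = 16 beats ÷ 8 = 2 chords.
Overall: 28 chords over 44 bars → 28/44 = 7/11 chords per bar.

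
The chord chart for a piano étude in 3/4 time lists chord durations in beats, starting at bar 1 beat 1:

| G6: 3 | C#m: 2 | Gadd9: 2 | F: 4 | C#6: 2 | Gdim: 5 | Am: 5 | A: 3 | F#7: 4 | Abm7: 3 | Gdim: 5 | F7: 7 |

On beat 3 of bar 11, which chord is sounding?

Beat 3 of bar 11 is beat (11−1)×3 + 3 = 33 overall.
Running totals: G6 ends at 3, C#m ends at 5, Gadd9 ends at 7, F ends at 11, C#6 ends at 13, Gdim ends at 18, Am ends at 23, A ends at 26, F#7 ends at 30, Abm7 ends at 33.
Beat 33 falls within Abm7.

Abm7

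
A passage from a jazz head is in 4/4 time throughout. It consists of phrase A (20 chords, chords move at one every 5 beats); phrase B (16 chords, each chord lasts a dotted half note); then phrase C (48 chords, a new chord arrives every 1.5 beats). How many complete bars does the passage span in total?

55 bars

A: 20 × 5 = 100 beats = 25 bars.
B: 16 × 3 = 48 beats = 12 bars.
C: 48 × 1.5 = 72 beats = 18 bars.
Total: 25 + 12 + 18 = 55 bars.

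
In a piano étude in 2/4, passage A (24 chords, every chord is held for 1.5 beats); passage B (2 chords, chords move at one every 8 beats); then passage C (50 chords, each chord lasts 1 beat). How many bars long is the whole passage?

51 bars

A: 24 × 1.5 = 36 beats = 18 bars.
B: 2 × 8 = 16 beats = 8 bars.
C: 50 × 1 = 50 beats = 25 bars.
Total: 18 + 8 + 25 = 51 bars.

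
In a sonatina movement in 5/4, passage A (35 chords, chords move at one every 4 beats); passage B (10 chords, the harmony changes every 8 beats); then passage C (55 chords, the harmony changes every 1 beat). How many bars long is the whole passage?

55 bars

A: 35 × 4 = 140 beats = 28 bars.
B: 10 × 8 = 80 beats = 16 bars.
C: 55 × 1 = 55 beats = 11 bars.
Total: 28 + 16 + 11 = 55 bars.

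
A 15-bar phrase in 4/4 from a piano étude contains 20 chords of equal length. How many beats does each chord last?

3 beats

15 bars × 4 beats/bar = 60 beats total.
60 beats ÷ 20 chords = 3 beats per chord.
(That is a dotted half note.)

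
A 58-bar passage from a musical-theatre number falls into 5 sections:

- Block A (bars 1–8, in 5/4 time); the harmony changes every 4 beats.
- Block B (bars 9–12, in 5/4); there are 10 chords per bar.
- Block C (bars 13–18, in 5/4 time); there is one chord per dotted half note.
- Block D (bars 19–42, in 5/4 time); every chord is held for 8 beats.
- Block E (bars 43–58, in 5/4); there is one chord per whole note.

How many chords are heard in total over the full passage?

A has 40 beats and chords last 4 each, so 10 chords.
B has 20 beats and chords last 0.5 each, so 40 chords.
C has 30 beats and chords last 3 each, so 10 chords.
D has 120 beats and chords last 8 each, so 15 chords.
E has 80 beats and chords last 4 each, so 20 chords.
Total: 10 + 40 + 10 + 15 + 20 = 95.

95 chords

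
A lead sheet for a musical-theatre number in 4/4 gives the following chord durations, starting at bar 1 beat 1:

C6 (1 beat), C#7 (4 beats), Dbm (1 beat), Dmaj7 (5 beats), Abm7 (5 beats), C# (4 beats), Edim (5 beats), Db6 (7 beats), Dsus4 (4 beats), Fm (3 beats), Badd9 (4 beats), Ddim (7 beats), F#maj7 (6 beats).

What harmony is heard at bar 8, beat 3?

Beat 3 of bar 8 is beat (8−1)×4 + 3 = 31 overall.
Running totals: C6 ends at 1, C#7 ends at 5, Dbm ends at 6, Dmaj7 ends at 11, Abm7 ends at 16, C# ends at 20, Edim ends at 25, Db6 ends at 32.
Beat 31 falls within Db6.

Db6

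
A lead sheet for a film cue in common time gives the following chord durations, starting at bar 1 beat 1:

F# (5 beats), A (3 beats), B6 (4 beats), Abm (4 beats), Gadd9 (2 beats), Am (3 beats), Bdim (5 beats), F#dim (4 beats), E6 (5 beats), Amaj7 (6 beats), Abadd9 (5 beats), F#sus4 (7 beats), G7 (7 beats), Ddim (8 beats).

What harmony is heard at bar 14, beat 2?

G7

Beat 2 of bar 14 is beat (14−1)×4 + 2 = 54 overall.
Running totals: F# ends at 5, A ends at 8, B6 ends at 12, Abm ends at 16, Gadd9 ends at 18, Am ends at 21, Bdim ends at 26, F#dim ends at 30, E6 ends at 35, Amaj7 ends at 41, Abadd9 ends at 46, F#sus4 ends at 53, G7 ends at 60.
Beat 54 falls within G7.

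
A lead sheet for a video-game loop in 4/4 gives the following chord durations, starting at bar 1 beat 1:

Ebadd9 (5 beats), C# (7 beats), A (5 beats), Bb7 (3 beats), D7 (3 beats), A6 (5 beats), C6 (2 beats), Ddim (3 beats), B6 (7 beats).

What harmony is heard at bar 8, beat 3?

Ddim

Beat 3 of bar 8 is beat (8−1)×4 + 3 = 31 overall.
Running totals: Ebadd9 ends at 5, C# ends at 12, A ends at 17, Bb7 ends at 20, D7 ends at 23, A6 ends at 28, C6 ends at 30, Ddim ends at 33.
Beat 31 falls within Ddim.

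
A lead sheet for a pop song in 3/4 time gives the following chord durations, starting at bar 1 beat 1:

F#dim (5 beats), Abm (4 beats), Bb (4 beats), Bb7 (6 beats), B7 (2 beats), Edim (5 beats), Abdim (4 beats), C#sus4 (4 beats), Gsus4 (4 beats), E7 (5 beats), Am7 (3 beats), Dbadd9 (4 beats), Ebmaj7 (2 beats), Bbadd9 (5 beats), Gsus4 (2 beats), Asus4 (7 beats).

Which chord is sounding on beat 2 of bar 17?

Dbadd9

Beat 2 of bar 17 is beat (17−1)×3 + 2 = 50 overall.
Running totals: F#dim ends at 5, Abm ends at 9, Bb ends at 13, Bb7 ends at 19, B7 ends at 21, Edim ends at 26, Abdim ends at 30, C#sus4 ends at 34, Gsus4 ends at 38, E7 ends at 43, Am7 ends at 46, Dbadd9 ends at 50.
Beat 50 falls within Dbadd9.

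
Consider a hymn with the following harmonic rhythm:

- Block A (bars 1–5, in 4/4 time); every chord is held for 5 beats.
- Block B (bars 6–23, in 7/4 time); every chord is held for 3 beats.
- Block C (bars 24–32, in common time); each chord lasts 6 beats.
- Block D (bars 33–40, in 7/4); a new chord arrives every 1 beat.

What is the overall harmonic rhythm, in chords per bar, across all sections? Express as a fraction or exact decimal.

A: 5 × 4 = 20 beats ÷ 5 = 4 chords.
B: 18 × 7 = 126 beats ÷ 3 = 42 chords.
C: 9 × 4 = 36 beats ÷ 6 = 6 chords.
D: 8 × 7 = 56 beats ÷ 1 = 56 chords.
Overall: 108 chords over 40 bars → 108/40 = 2.7 chords per bar.

2.7 chords per bar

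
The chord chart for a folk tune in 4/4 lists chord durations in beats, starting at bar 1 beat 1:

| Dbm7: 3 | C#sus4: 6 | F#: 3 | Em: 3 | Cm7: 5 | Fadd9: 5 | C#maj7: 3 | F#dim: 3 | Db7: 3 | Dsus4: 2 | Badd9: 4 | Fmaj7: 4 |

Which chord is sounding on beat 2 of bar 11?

Beat 2 of bar 11 is beat (11−1)×4 + 2 = 42 overall.
Running totals: Dbm7 ends at 3, C#sus4 ends at 9, F# ends at 12, Em ends at 15, Cm7 ends at 20, Fadd9 ends at 25, C#maj7 ends at 28, F#dim ends at 31, Db7 ends at 34, Dsus4 ends at 36, Badd9 ends at 40, Fmaj7 ends at 44.
Beat 42 falls within Fmaj7.

Fmaj7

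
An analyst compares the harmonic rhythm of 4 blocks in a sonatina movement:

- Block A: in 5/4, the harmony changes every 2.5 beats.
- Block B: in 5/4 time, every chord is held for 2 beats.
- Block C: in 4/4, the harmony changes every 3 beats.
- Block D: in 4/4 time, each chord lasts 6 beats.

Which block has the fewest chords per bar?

A: each chord is 2.5 beats in 5/4, so 2 per bar.
B: each chord is 2 beats in 5/4, so 2.5 per bar.
C: each chord is 3 beats in 4/4, so 4/3 per bar.
D: each chord is 6 beats in 4/4, so 2/3 per bar.
Slowest is D at 2/3 chords/bar.

Block D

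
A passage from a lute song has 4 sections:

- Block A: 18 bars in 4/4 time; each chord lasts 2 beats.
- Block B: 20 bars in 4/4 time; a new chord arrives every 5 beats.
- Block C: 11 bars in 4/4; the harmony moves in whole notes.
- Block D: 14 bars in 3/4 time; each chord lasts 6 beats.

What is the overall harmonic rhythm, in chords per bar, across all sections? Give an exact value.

10/9 chords per bar

A: 18 × 4 = 72 beats ÷ 2 = 36 chords.
B: 20 × 4 = 80 beats ÷ 5 = 16 chords.
C: 11 × 4 = 44 beats ÷ 4 = 11 chords.
D: 14 × 3 = 42 beats ÷ 6 = 7 chords.
Overall: 70 chords over 63 bars → 70/63 = 10/9 chords per bar.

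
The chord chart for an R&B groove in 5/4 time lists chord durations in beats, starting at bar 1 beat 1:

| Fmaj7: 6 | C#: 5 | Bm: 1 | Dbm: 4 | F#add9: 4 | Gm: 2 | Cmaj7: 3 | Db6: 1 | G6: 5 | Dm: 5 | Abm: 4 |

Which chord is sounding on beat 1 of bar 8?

Beat 1 of bar 8 is beat (8−1)×5 + 1 = 36 overall.
Running totals: Fmaj7 ends at 6, C# ends at 11, Bm ends at 12, Dbm ends at 16, F#add9 ends at 20, Gm ends at 22, Cmaj7 ends at 25, Db6 ends at 26, G6 ends at 31, Dm ends at 36.
Beat 36 falls within Dm.

Dm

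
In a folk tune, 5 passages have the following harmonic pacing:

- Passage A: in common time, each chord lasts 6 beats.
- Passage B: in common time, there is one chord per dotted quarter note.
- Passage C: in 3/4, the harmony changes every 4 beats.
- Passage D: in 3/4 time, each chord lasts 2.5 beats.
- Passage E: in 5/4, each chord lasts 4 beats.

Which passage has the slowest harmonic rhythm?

Passage A

A: 4 beats/bar ÷ 6 beats/chord = 2/3 chords/bar.
B: 4 beats/bar ÷ 1.5 beats/chord = 8/3 chords/bar.
C: 3 beats/bar ÷ 4 beats/chord = 0.75 chords/bar.
D: 3 beats/bar ÷ 2.5 beats/chord = 1.2 chords/bar.
E: 5 beats/bar ÷ 4 beats/chord = 1.25 chords/bar.
Slowest is A at 2/3 chords/bar.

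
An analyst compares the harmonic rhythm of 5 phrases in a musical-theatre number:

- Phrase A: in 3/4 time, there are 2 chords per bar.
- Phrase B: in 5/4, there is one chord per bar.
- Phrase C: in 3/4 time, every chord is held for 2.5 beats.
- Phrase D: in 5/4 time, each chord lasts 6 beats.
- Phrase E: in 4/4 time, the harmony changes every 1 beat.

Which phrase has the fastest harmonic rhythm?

A: each chord is 1.5 beats in 3/4, so 2 per bar.
B: each chord is 5 beats in 5/4, so 1 per bar.
C: each chord is 2.5 beats in 3/4, so 1.2 per bar.
D: each chord is 6 beats in 5/4, so 5/6 per bar.
E: each chord is 1 beat in 4/4, so 4 per bar.
Fastest is E at 4 chords/bar.

Phrase E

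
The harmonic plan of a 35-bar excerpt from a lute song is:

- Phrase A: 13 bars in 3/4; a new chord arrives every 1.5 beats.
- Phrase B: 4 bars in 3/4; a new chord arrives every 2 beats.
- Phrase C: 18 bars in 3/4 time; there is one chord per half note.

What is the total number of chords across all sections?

59 chords

A: 13·3 = 39 beats, 39/1.5 = 26 chords.
B: 4·3 = 12 beats, 12/2 = 6 chords.
C: 18·3 = 54 beats, 54/2 = 27 chords.
Total: 26 + 6 + 27 = 59.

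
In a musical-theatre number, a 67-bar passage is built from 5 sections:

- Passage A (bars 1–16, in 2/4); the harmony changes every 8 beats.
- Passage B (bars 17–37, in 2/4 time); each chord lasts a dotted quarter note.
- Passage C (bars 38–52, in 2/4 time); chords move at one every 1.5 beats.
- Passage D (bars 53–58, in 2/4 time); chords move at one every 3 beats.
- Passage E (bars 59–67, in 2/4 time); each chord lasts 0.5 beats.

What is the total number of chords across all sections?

A: 16 bars × 2 beats = 32 beats; 8 beats/chord → 4 chords.
B: 21 bars × 2 beats = 42 beats; 1.5 beats/chord → 28 chords.
C: 15 bars × 2 beats = 30 beats; 1.5 beats/chord → 20 chords.
D: 6 bars × 2 beats = 12 beats; 3 beats/chord → 4 chords.
E: 9 bars × 2 beats = 18 beats; 0.5 beats/chord → 36 chords.
Total: 4 + 28 + 20 + 4 + 36 = 92.

92 chords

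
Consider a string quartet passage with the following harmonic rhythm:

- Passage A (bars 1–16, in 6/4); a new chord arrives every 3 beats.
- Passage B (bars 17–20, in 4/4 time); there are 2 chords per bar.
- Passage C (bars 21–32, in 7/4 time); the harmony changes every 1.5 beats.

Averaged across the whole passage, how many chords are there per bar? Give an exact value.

3 chords per bar

A: 16 × 6 = 96 beats ÷ 3 = 32 chords.
B: 4 × 4 = 16 beats ÷ 2 = 8 chords.
C: 12 × 7 = 84 beats ÷ 1.5 = 56 chords.
Overall: 96 chords over 32 bars → 96/32 = 3 chords per bar.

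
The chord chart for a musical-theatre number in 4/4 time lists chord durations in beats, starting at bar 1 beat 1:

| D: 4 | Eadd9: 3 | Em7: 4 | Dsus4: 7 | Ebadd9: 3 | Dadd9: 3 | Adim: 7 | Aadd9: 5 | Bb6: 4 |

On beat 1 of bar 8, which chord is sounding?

Adim

Beat 1 of bar 8 is beat (8−1)×4 + 1 = 29 overall.
Running totals: D ends at 4, Eadd9 ends at 7, Em7 ends at 11, Dsus4 ends at 18, Ebadd9 ends at 21, Dadd9 ends at 24, Adim ends at 31.
Beat 29 falls within Adim.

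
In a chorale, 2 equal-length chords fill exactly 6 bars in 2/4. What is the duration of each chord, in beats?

6 beats

6 bars × 2 beats/bar = 12 beats total.
12 beats ÷ 2 chords = 6 beats per chord.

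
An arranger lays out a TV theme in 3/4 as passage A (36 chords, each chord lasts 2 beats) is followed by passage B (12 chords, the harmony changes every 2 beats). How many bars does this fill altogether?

32 bars

A: 36 × 2 = 72 beats = 24 bars.
B: 12 × 2 = 24 beats = 8 bars.
Total: 24 + 8 = 32 bars.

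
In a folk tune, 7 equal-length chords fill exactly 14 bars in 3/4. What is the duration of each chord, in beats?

14 bars × 3 beats/bar = 42 beats total.
42 beats ÷ 7 chords = 6 beats per chord.

6 beats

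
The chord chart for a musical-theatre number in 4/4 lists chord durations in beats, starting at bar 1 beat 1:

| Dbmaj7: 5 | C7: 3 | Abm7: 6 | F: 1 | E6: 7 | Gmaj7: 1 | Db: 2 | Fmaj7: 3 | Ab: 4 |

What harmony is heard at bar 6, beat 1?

Beat 1 of bar 6 is beat (6−1)×4 + 1 = 21 overall.
Running totals: Dbmaj7 ends at 5, C7 ends at 8, Abm7 ends at 14, F ends at 15, E6 ends at 22.
Beat 21 falls within E6.

E6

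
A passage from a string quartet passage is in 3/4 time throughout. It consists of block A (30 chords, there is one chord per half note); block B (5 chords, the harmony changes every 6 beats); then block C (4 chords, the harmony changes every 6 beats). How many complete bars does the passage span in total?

A: 30 × 2 = 60 beats = 20 bars.
B: 5 × 6 = 30 beats = 10 bars.
C: 4 × 6 = 24 beats = 8 bars.
Total: 20 + 10 + 8 = 38 bars.

38 bars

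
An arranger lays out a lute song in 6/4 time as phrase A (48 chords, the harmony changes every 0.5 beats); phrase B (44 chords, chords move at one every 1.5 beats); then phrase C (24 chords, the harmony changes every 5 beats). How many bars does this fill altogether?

A: 48 × 0.5 = 24 beats = 4 bars.
B: 44 × 1.5 = 66 beats = 11 bars.
C: 24 × 5 = 120 beats = 20 bars.
Total: 4 + 11 + 20 = 35 bars.

35 bars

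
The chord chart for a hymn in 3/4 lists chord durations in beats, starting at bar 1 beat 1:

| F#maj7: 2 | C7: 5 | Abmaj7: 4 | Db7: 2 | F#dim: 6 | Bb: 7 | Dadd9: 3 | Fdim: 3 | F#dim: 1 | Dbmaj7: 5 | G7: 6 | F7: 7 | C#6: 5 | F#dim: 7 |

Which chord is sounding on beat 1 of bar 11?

Fdim

Beat 1 of bar 11 is beat (11−1)×3 + 1 = 31 overall.
Running totals: F#maj7 ends at 2, C7 ends at 7, Abmaj7 ends at 11, Db7 ends at 13, F#dim ends at 19, Bb ends at 26, Dadd9 ends at 29, Fdim ends at 32.
Beat 31 falls within Fdim.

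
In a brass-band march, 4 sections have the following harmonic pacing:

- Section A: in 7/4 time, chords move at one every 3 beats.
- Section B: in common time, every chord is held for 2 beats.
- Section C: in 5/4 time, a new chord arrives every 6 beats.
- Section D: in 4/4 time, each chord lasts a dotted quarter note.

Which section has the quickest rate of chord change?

A: 7 beats/bar ÷ 3 beats/chord = 7/3 chords/bar.
B: 4 beats/bar ÷ 2 beats/chord = 2 chords/bar.
C: 5 beats/bar ÷ 6 beats/chord = 5/6 chords/bar.
D: 4 beats/bar ÷ 1.5 beats/chord = 8/3 chords/bar.
Fastest is D at 8/3 chords/bar.

Section D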